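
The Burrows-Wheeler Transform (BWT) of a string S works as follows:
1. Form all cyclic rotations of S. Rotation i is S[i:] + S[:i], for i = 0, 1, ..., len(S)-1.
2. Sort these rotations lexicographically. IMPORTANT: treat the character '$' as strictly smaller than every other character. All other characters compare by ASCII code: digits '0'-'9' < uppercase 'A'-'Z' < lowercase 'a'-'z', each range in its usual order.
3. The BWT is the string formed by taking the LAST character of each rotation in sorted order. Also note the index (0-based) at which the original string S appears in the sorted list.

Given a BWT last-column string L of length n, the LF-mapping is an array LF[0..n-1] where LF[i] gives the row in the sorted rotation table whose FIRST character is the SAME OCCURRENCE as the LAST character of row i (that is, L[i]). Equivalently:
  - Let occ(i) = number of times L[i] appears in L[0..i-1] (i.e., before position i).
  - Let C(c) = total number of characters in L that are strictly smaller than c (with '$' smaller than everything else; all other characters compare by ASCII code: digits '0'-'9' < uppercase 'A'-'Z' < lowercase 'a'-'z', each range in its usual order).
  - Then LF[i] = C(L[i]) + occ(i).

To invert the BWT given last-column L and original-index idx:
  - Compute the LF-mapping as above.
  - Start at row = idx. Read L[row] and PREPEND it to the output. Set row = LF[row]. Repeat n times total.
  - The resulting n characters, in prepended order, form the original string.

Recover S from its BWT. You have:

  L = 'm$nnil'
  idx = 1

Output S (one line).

LF mapping: 3 0 4 5 1 2
Walk LF starting at row 1, prepending L[row]:
  step 1: row=1, L[1]='$', prepend. Next row=LF[1]=0
  step 2: row=0, L[0]='m', prepend. Next row=LF[0]=3
  step 3: row=3, L[3]='n', prepend. Next row=LF[3]=5
  step 4: row=5, L[5]='l', prepend. Next row=LF[5]=2
  step 5: row=2, L[2]='n', prepend. Next row=LF[2]=4
  step 6: row=4, L[4]='i', prepend. Next row=LF[4]=1
Reversed output: inlnm$

Answer: inlnm$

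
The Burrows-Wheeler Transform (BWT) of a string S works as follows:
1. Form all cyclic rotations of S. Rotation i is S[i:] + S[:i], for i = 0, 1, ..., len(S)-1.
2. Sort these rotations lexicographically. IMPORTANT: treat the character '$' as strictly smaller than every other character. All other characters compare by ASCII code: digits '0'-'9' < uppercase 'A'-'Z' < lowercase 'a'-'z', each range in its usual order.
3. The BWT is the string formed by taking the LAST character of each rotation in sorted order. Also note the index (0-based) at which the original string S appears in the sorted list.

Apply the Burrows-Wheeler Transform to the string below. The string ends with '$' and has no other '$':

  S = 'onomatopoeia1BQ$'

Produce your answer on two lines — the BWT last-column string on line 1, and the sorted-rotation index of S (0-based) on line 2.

All 16 rotations (rotation i = S[i:]+S[:i]):
  rot[0] = onomatopoeia1BQ$
  rot[1] = nomatopoeia1BQ$o
  rot[2] = omatopoeia1BQ$on
  rot[3] = matopoeia1BQ$ono
  rot[4] = atopoeia1BQ$onom
  rot[5] = topoeia1BQ$onoma
  rot[6] = opoeia1BQ$onomat
  rot[7] = poeia1BQ$onomato
  rot[8] = oeia1BQ$onomatop
  rot[9] = eia1BQ$onomatopo
  rot[10] = ia1BQ$onomatopoe
  rot[11] = a1BQ$onomatopoei
  rot[12] = 1BQ$onomatopoeia
  rot[13] = BQ$onomatopoeia1
  rot[14] = Q$onomatopoeia1B
  rot[15] = $onomatopoeia1BQ
Sorted (with $ < everything):
  sorted[0] = $onomatopoeia1BQ  (last char: 'Q')
  sorted[1] = 1BQ$onomatopoeia  (last char: 'a')
  sorted[2] = BQ$onomatopoeia1  (last char: '1')
  sorted[3] = Q$onomatopoeia1B  (last char: 'B')
  sorted[4] = a1BQ$onomatopoei  (last char: 'i')
  sorted[5] = atopoeia1BQ$onom  (last char: 'm')
  sorted[6] = eia1BQ$onomatopo  (last char: 'o')
  sorted[7] = ia1BQ$onomatopoe  (last char: 'e')
  sorted[8] = matopoeia1BQ$ono  (last char: 'o')
  sorted[9] = nomatopoeia1BQ$o  (last char: 'o')
  sorted[10] = oeia1BQ$onomatop  (last char: 'p')
  sorted[11] = omatopoeia1BQ$on  (last char: 'n')
  sorted[12] = onomatopoeia1BQ$  (last char: '$')
  sorted[13] = opoeia1BQ$onomat  (last char: 't')
  sorted[14] = poeia1BQ$onomato  (last char: 'o')
  sorted[15] = topoeia1BQ$onoma  (last char: 'a')
Last column: Qa1Bimoeoopn$toa
Original string S is at sorted index 12

Answer: Qa1Bimoeoopn$toa
12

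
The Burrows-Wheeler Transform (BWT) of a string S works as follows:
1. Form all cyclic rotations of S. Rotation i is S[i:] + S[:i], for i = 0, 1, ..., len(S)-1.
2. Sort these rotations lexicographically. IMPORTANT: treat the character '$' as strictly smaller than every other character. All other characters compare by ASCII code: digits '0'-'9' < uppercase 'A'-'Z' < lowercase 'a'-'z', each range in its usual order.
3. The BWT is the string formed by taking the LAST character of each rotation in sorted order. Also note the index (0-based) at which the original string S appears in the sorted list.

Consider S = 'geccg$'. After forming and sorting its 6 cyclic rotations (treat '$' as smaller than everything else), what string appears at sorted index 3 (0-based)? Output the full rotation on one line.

All 6 rotations (rotation i = S[i:]+S[:i]):
  rot[0] = geccg$
  rot[1] = eccg$g
  rot[2] = ccg$ge
  rot[3] = cg$gec
  rot[4] = g$gecc
  rot[5] = $geccg
Sorted (with $ < everything):
  sorted[0] = $geccg
  sorted[1] = ccg$ge
  sorted[2] = cg$gec
  sorted[3] = eccg$g
  sorted[4] = g$gecc
  sorted[5] = geccg$
sorted[3] = eccg$g

Answer: eccg$g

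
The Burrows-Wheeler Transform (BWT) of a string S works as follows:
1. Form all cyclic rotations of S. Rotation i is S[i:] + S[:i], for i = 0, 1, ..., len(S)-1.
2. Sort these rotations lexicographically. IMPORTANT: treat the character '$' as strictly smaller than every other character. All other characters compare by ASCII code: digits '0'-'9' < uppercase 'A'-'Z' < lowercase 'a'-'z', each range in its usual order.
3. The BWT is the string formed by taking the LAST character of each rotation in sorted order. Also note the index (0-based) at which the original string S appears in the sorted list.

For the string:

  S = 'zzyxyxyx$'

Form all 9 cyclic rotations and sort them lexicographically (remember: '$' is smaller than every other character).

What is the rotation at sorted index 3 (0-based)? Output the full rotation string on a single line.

Answer: xyxyx$zzy

Derivation:
All 9 rotations (rotation i = S[i:]+S[:i]):
  rot[0] = zzyxyxyx$
  rot[1] = zyxyxyx$z
  rot[2] = yxyxyx$zz
  rot[3] = xyxyx$zzy
  rot[4] = yxyx$zzyx
  rot[5] = xyx$zzyxy
  rot[6] = yx$zzyxyx
  rot[7] = x$zzyxyxy
  rot[8] = $zzyxyxyx
Sorted (with $ < everything):
  sorted[0] = $zzyxyxyx
  sorted[1] = x$zzyxyxy
  sorted[2] = xyx$zzyxy
  sorted[3] = xyxyx$zzy
  sorted[4] = yx$zzyxyx
  sorted[5] = yxyx$zzyx
  sorted[6] = yxyxyx$zz
  sorted[7] = zyxyxyx$z
  sorted[8] = zzyxyxyx$
sorted[3] = xyxyx$zzy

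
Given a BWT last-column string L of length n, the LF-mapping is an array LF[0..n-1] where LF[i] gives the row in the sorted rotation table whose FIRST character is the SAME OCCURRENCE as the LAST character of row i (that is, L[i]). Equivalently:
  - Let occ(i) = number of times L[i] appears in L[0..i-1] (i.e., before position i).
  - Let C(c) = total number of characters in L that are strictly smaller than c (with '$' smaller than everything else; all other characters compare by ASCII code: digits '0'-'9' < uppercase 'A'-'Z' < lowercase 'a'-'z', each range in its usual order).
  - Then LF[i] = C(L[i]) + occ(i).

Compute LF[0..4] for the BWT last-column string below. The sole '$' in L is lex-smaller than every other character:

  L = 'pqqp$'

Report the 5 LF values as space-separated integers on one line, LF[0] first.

Char counts: '$':1, 'p':2, 'q':2
C (first-col start): C('$')=0, C('p')=1, C('q')=3
L[0]='p': occ=0, LF[0]=C('p')+0=1+0=1
L[1]='q': occ=0, LF[1]=C('q')+0=3+0=3
L[2]='q': occ=1, LF[2]=C('q')+1=3+1=4
L[3]='p': occ=1, LF[3]=C('p')+1=1+1=2
L[4]='$': occ=0, LF[4]=C('$')+0=0+0=0

Answer: 1 3 4 2 0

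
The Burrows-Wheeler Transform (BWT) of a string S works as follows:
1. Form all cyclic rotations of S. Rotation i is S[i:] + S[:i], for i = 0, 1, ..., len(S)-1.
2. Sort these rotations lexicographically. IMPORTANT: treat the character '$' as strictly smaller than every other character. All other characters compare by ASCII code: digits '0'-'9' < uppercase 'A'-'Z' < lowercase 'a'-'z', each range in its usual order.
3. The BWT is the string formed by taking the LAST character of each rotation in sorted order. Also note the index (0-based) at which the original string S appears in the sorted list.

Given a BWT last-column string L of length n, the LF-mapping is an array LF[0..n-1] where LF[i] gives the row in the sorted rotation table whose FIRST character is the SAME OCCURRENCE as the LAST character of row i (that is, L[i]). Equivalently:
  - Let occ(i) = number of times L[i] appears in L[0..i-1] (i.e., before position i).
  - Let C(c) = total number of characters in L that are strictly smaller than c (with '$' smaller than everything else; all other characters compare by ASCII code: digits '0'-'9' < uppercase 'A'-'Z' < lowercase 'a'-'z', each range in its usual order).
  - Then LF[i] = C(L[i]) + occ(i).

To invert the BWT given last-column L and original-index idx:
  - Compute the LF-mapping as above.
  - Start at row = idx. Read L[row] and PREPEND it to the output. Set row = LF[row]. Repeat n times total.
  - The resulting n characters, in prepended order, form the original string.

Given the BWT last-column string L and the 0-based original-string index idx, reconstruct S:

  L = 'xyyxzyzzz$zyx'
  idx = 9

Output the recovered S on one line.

Answer: zyyxxzzyzzyx$

Derivation:
LF mapping: 1 4 5 2 8 6 9 10 11 0 12 7 3
Walk LF starting at row 9, prepending L[row]:
  step 1: row=9, L[9]='$', prepend. Next row=LF[9]=0
  step 2: row=0, L[0]='x', prepend. Next row=LF[0]=1
  step 3: row=1, L[1]='y', prepend. Next row=LF[1]=4
  step 4: row=4, L[4]='z', prepend. Next row=LF[4]=8
  step 5: row=8, L[8]='z', prepend. Next row=LF[8]=11
  step 6: row=11, L[11]='y', prepend. Next row=LF[11]=7
  step 7: row=7, L[7]='z', prepend. Next row=LF[7]=10
  step 8: row=10, L[10]='z', prepend. Next row=LF[10]=12
  step 9: row=12, L[12]='x', prepend. Next row=LF[12]=3
  step 10: row=3, L[3]='x', prepend. Next row=LF[3]=2
  step 11: row=2, L[2]='y', prepend. Next row=LF[2]=5
  step 12: row=5, L[5]='y', prepend. Next row=LF[5]=6
  step 13: row=6, L[6]='z', prepend. Next row=LF[6]=9
Reversed output: zyyxxzzyzzyx$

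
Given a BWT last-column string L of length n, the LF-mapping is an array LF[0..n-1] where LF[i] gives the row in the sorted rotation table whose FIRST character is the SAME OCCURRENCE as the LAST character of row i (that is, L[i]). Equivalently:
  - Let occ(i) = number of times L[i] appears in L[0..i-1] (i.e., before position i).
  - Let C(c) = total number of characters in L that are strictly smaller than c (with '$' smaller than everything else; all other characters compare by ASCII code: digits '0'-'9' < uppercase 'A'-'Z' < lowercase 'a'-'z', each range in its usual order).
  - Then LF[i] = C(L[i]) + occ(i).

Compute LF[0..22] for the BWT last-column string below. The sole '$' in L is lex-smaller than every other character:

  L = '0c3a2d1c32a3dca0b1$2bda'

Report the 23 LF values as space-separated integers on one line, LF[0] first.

Char counts: '$':1, '0':2, '1':2, '2':3, '3':3, 'a':4, 'b':2, 'c':3, 'd':3
C (first-col start): C('$')=0, C('0')=1, C('1')=3, C('2')=5, C('3')=8, C('a')=11, C('b')=15, C('c')=17, C('d')=20
L[0]='0': occ=0, LF[0]=C('0')+0=1+0=1
L[1]='c': occ=0, LF[1]=C('c')+0=17+0=17
L[2]='3': occ=0, LF[2]=C('3')+0=8+0=8
L[3]='a': occ=0, LF[3]=C('a')+0=11+0=11
L[4]='2': occ=0, LF[4]=C('2')+0=5+0=5
L[5]='d': occ=0, LF[5]=C('d')+0=20+0=20
L[6]='1': occ=0, LF[6]=C('1')+0=3+0=3
L[7]='c': occ=1, LF[7]=C('c')+1=17+1=18
L[8]='3': occ=1, LF[8]=C('3')+1=8+1=9
L[9]='2': occ=1, LF[9]=C('2')+1=5+1=6
L[10]='a': occ=1, LF[10]=C('a')+1=11+1=12
L[11]='3': occ=2, LF[11]=C('3')+2=8+2=10
L[12]='d': occ=1, LF[12]=C('d')+1=20+1=21
L[13]='c': occ=2, LF[13]=C('c')+2=17+2=19
L[14]='a': occ=2, LF[14]=C('a')+2=11+2=13
L[15]='0': occ=1, LF[15]=C('0')+1=1+1=2
L[16]='b': occ=0, LF[16]=C('b')+0=15+0=15
L[17]='1': occ=1, LF[17]=C('1')+1=3+1=4
L[18]='$': occ=0, LF[18]=C('$')+0=0+0=0
L[19]='2': occ=2, LF[19]=C('2')+2=5+2=7
L[20]='b': occ=1, LF[20]=C('b')+1=15+1=16
L[21]='d': occ=2, LF[21]=C('d')+2=20+2=22
L[22]='a': occ=3, LF[22]=C('a')+3=11+3=14

Answer: 1 17 8 11 5 20 3 18 9 6 12 10 21 19 13 2 15 4 0 7 16 22 14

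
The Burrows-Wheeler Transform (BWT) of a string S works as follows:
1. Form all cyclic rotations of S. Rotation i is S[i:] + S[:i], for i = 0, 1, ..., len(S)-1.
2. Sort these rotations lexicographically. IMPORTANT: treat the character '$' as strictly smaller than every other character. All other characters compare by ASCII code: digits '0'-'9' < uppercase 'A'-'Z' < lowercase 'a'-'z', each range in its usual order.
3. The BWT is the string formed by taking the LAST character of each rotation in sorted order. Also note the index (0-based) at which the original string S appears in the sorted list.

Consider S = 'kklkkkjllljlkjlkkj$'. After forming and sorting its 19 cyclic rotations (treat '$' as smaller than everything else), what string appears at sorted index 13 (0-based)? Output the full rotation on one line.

Answer: ljlkjlkkj$kklkkkjll

Derivation:
All 19 rotations (rotation i = S[i:]+S[:i]):
  rot[0] = kklkkkjllljlkjlkkj$
  rot[1] = klkkkjllljlkjlkkj$k
  rot[2] = lkkkjllljlkjlkkj$kk
  rot[3] = kkkjllljlkjlkkj$kkl
  rot[4] = kkjllljlkjlkkj$kklk
  rot[5] = kjllljlkjlkkj$kklkk
  rot[6] = jllljlkjlkkj$kklkkk
  rot[7] = llljlkjlkkj$kklkkkj
  rot[8] = lljlkjlkkj$kklkkkjl
  rot[9] = ljlkjlkkj$kklkkkjll
  rot[10] = jlkjlkkj$kklkkkjlll
  rot[11] = lkjlkkj$kklkkkjlllj
  rot[12] = kjlkkj$kklkkkjllljl
  rot[13] = jlkkj$kklkkkjllljlk
  rot[14] = lkkj$kklkkkjllljlkj
  rot[15] = kkj$kklkkkjllljlkjl
  rot[16] = kj$kklkkkjllljlkjlk
  rot[17] = j$kklkkkjllljlkjlkk
  rot[18] = $kklkkkjllljlkjlkkj
Sorted (with $ < everything):
  sorted[0] = $kklkkkjllljlkjlkkj
  sorted[1] = j$kklkkkjllljlkjlkk
  sorted[2] = jlkjlkkj$kklkkkjlll
  sorted[3] = jlkkj$kklkkkjllljlk
  sorted[4] = jllljlkjlkkj$kklkkk
  sorted[5] = kj$kklkkkjllljlkjlk
  sorted[6] = kjlkkj$kklkkkjllljl
  sorted[7] = kjllljlkjlkkj$kklkk
  sorted[8] = kkj$kklkkkjllljlkjl
  sorted[9] = kkjllljlkjlkkj$kklk
  sorted[10] = kkkjllljlkjlkkj$kkl
  sorted[11] = kklkkkjllljlkjlkkj$
  sorted[12] = klkkkjllljlkjlkkj$k
  sorted[13] = ljlkjlkkj$kklkkkjll
  sorted[14] = lkjlkkj$kklkkkjlllj
  sorted[15] = lkkj$kklkkkjllljlkj
  sorted[16] = lkkkjllljlkjlkkj$kk
  sorted[17] = lljlkjlkkj$kklkkkjl
  sorted[18] = llljlkjlkkj$kklkkkj
sorted[13] = ljlkjlkkj$kklkkkjll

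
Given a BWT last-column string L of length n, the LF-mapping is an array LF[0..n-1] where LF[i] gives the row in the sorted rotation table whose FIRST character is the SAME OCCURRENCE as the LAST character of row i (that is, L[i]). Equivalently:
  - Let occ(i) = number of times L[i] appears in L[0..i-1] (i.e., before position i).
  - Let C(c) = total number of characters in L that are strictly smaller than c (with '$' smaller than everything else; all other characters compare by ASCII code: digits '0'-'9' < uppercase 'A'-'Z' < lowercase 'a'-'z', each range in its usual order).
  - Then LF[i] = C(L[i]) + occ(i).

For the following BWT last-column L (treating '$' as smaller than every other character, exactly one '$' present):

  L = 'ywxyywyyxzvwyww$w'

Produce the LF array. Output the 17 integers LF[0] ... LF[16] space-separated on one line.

Answer: 10 2 8 11 12 3 13 14 9 16 1 4 15 5 6 0 7

Derivation:
Char counts: '$':1, 'v':1, 'w':6, 'x':2, 'y':6, 'z':1
C (first-col start): C('$')=0, C('v')=1, C('w')=2, C('x')=8, C('y')=10, C('z')=16
L[0]='y': occ=0, LF[0]=C('y')+0=10+0=10
L[1]='w': occ=0, LF[1]=C('w')+0=2+0=2
L[2]='x': occ=0, LF[2]=C('x')+0=8+0=8
L[3]='y': occ=1, LF[3]=C('y')+1=10+1=11
L[4]='y': occ=2, LF[4]=C('y')+2=10+2=12
L[5]='w': occ=1, LF[5]=C('w')+1=2+1=3
L[6]='y': occ=3, LF[6]=C('y')+3=10+3=13
L[7]='y': occ=4, LF[7]=C('y')+4=10+4=14
L[8]='x': occ=1, LF[8]=C('x')+1=8+1=9
L[9]='z': occ=0, LF[9]=C('z')+0=16+0=16
L[10]='v': occ=0, LF[10]=C('v')+0=1+0=1
L[11]='w': occ=2, LF[11]=C('w')+2=2+2=4
L[12]='y': occ=5, LF[12]=C('y')+5=10+5=15
L[13]='w': occ=3, LF[13]=C('w')+3=2+3=5
L[14]='w': occ=4, LF[14]=C('w')+4=2+4=6
L[15]='$': occ=0, LF[15]=C('$')+0=0+0=0
L[16]='w': occ=5, LF[16]=C('w')+5=2+5=7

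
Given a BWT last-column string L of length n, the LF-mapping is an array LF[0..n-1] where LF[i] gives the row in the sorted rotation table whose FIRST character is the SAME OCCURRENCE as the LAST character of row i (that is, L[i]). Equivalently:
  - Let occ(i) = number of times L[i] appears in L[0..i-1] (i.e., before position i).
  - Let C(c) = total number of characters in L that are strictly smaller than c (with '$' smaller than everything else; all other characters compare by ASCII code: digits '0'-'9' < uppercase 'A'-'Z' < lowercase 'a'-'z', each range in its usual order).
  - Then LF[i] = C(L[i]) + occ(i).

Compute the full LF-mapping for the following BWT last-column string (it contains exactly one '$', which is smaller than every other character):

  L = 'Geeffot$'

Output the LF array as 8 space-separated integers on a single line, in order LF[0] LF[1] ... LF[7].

Char counts: '$':1, 'G':1, 'e':2, 'f':2, 'o':1, 't':1
C (first-col start): C('$')=0, C('G')=1, C('e')=2, C('f')=4, C('o')=6, C('t')=7
L[0]='G': occ=0, LF[0]=C('G')+0=1+0=1
L[1]='e': occ=0, LF[1]=C('e')+0=2+0=2
L[2]='e': occ=1, LF[2]=C('e')+1=2+1=3
L[3]='f': occ=0, LF[3]=C('f')+0=4+0=4
L[4]='f': occ=1, LF[4]=C('f')+1=4+1=5
L[5]='o': occ=0, LF[5]=C('o')+0=6+0=6
L[6]='t': occ=0, LF[6]=C('t')+0=7+0=7
L[7]='$': occ=0, LF[7]=C('$')+0=0+0=0

Answer: 1 2 3 4 5 6 7 0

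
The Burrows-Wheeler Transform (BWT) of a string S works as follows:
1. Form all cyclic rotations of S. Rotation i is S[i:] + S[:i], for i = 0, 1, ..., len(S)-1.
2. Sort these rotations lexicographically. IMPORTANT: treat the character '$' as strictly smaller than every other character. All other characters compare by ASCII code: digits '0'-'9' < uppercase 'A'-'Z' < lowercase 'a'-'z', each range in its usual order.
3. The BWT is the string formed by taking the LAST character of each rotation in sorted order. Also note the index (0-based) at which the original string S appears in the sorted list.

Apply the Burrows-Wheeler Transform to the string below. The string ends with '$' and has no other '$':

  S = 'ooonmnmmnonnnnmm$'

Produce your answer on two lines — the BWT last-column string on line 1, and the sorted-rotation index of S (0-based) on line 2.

All 17 rotations (rotation i = S[i:]+S[:i]):
  rot[0] = ooonmnmmnonnnnmm$
  rot[1] = oonmnmmnonnnnmm$o
  rot[2] = onmnmmnonnnnmm$oo
  rot[3] = nmnmmnonnnnmm$ooo
  rot[4] = mnmmnonnnnmm$ooon
  rot[5] = nmmnonnnnmm$ooonm
  rot[6] = mmnonnnnmm$ooonmn
  rot[7] = mnonnnnmm$ooonmnm
  rot[8] = nonnnnmm$ooonmnmm
  rot[9] = onnnnmm$ooonmnmmn
  rot[10] = nnnnmm$ooonmnmmno
  rot[11] = nnnmm$ooonmnmmnon
  rot[12] = nnmm$ooonmnmmnonn
  rot[13] = nmm$ooonmnmmnonnn
  rot[14] = mm$ooonmnmmnonnnn
  rot[15] = m$ooonmnmmnonnnnm
  rot[16] = $ooonmnmmnonnnnmm
Sorted (with $ < everything):
  sorted[0] = $ooonmnmmnonnnnmm  (last char: 'm')
  sorted[1] = m$ooonmnmmnonnnnm  (last char: 'm')
  sorted[2] = mm$ooonmnmmnonnnn  (last char: 'n')
  sorted[3] = mmnonnnnmm$ooonmn  (last char: 'n')
  sorted[4] = mnmmnonnnnmm$ooon  (last char: 'n')
  sorted[5] = mnonnnnmm$ooonmnm  (last char: 'm')
  sorted[6] = nmm$ooonmnmmnonnn  (last char: 'n')
  sorted[7] = nmmnonnnnmm$ooonm  (last char: 'm')
  sorted[8] = nmnmmnonnnnmm$ooo  (last char: 'o')
  sorted[9] = nnmm$ooonmnmmnonn  (last char: 'n')
  sorted[10] = nnnmm$ooonmnmmnon  (last char: 'n')
  sorted[11] = nnnnmm$ooonmnmmno  (last char: 'o')
  sorted[12] = nonnnnmm$ooonmnmm  (last char: 'm')
  sorted[13] = onmnmmnonnnnmm$oo  (last char: 'o')
  sorted[14] = onnnnmm$ooonmnmmn  (last char: 'n')
  sorted[15] = oonmnmmnonnnnmm$o  (last char: 'o')
  sorted[16] = ooonmnmmnonnnnmm$  (last char: '$')
Last column: mmnnnmnmonnomono$
Original string S is at sorted index 16

Answer: mmnnnmnmonnomono$
16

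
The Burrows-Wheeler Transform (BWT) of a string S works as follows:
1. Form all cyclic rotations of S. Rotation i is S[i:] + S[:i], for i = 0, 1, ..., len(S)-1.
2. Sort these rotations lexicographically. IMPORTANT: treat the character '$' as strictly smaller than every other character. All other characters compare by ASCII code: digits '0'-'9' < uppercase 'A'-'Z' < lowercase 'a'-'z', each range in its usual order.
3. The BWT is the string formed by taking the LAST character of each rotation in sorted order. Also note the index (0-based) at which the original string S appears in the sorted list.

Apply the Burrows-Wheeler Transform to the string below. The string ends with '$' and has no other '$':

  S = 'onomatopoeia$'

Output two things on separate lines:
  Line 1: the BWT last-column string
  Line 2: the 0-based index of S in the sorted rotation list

All 13 rotations (rotation i = S[i:]+S[:i]):
  rot[0] = onomatopoeia$
  rot[1] = nomatopoeia$o
  rot[2] = omatopoeia$on
  rot[3] = matopoeia$ono
  rot[4] = atopoeia$onom
  rot[5] = topoeia$onoma
  rot[6] = opoeia$onomat
  rot[7] = poeia$onomato
  rot[8] = oeia$onomatop
  rot[9] = eia$onomatopo
  rot[10] = ia$onomatopoe
  rot[11] = a$onomatopoei
  rot[12] = $onomatopoeia
Sorted (with $ < everything):
  sorted[0] = $onomatopoeia  (last char: 'a')
  sorted[1] = a$onomatopoei  (last char: 'i')
  sorted[2] = atopoeia$onom  (last char: 'm')
  sorted[3] = eia$onomatopo  (last char: 'o')
  sorted[4] = ia$onomatopoe  (last char: 'e')
  sorted[5] = matopoeia$ono  (last char: 'o')
  sorted[6] = nomatopoeia$o  (last char: 'o')
  sorted[7] = oeia$onomatop  (last char: 'p')
  sorted[8] = omatopoeia$on  (last char: 'n')
  sorted[9] = onomatopoeia$  (last char: '$')
  sorted[10] = opoeia$onomat  (last char: 't')
  sorted[11] = poeia$onomato  (last char: 'o')
  sorted[12] = topoeia$onoma  (last char: 'a')
Last column: aimoeoopn$toa
Original string S is at sorted index 9

Answer: aimoeoopn$toa
9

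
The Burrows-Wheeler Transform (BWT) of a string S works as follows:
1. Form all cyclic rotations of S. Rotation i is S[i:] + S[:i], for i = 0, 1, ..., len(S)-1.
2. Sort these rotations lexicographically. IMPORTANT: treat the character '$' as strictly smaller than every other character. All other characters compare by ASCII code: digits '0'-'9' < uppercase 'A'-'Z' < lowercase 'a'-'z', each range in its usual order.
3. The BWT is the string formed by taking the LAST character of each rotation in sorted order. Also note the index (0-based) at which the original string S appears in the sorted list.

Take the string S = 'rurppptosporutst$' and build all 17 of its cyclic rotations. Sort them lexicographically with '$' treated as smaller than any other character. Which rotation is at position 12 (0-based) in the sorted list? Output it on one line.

All 17 rotations (rotation i = S[i:]+S[:i]):
  rot[0] = rurppptosporutst$
  rot[1] = urppptosporutst$r
  rot[2] = rppptosporutst$ru
  rot[3] = ppptosporutst$rur
  rot[4] = pptosporutst$rurp
  rot[5] = ptosporutst$rurpp
  rot[6] = tosporutst$rurppp
  rot[7] = osporutst$rurpppt
  rot[8] = sporutst$rurpppto
  rot[9] = porutst$rurppptos
  rot[10] = orutst$rurppptosp
  rot[11] = rutst$rurppptospo
  rot[12] = utst$rurppptospor
  rot[13] = tst$rurppptosporu
  rot[14] = st$rurppptosporut
  rot[15] = t$rurppptosporuts
  rot[16] = $rurppptosporutst
Sorted (with $ < everything):
  sorted[0] = $rurppptosporutst
  sorted[1] = orutst$rurppptosp
  sorted[2] = osporutst$rurpppt
  sorted[3] = porutst$rurppptos
  sorted[4] = ppptosporutst$rur
  sorted[5] = pptosporutst$rurp
  sorted[6] = ptosporutst$rurpp
  sorted[7] = rppptosporutst$ru
  sorted[8] = rurppptosporutst$
  sorted[9] = rutst$rurppptospo
  sorted[10] = sporutst$rurpppto
  sorted[11] = st$rurppptosporut
  sorted[12] = t$rurppptosporuts
  sorted[13] = tosporutst$rurppp
  sorted[14] = tst$rurppptosporu
  sorted[15] = urppptosporutst$r
  sorted[16] = utst$rurppptospor
sorted[12] = t$rurppptosporuts

Answer: t$rurppptosporuts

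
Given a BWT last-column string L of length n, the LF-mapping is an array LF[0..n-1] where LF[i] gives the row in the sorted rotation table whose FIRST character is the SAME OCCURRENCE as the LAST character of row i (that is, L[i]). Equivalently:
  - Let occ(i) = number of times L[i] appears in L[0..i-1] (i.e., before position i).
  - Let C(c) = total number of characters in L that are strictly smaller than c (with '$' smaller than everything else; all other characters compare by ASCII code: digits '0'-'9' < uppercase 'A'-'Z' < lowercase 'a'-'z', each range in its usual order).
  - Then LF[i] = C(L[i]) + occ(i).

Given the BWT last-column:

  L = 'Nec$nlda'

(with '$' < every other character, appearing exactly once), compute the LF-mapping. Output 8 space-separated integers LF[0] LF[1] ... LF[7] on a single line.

Answer: 1 5 3 0 7 6 4 2

Derivation:
Char counts: '$':1, 'N':1, 'a':1, 'c':1, 'd':1, 'e':1, 'l':1, 'n':1
C (first-col start): C('$')=0, C('N')=1, C('a')=2, C('c')=3, C('d')=4, C('e')=5, C('l')=6, C('n')=7
L[0]='N': occ=0, LF[0]=C('N')+0=1+0=1
L[1]='e': occ=0, LF[1]=C('e')+0=5+0=5
L[2]='c': occ=0, LF[2]=C('c')+0=3+0=3
L[3]='$': occ=0, LF[3]=C('$')+0=0+0=0
L[4]='n': occ=0, LF[4]=C('n')+0=7+0=7
L[5]='l': occ=0, LF[5]=C('l')+0=6+0=6
L[6]='d': occ=0, LF[6]=C('d')+0=4+0=4
L[7]='a': occ=0, LF[7]=C('a')+0=2+0=2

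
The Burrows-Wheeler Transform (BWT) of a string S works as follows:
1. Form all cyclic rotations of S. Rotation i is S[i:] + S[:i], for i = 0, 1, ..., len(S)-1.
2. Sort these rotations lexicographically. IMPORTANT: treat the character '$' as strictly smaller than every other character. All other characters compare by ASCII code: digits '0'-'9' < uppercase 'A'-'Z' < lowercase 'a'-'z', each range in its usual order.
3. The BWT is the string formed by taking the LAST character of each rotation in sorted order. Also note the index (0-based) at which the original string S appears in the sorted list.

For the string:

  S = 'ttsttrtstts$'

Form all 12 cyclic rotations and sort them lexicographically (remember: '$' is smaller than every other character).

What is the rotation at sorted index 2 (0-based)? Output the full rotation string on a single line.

All 12 rotations (rotation i = S[i:]+S[:i]):
  rot[0] = ttsttrtstts$
  rot[1] = tsttrtstts$t
  rot[2] = sttrtstts$tt
  rot[3] = ttrtstts$tts
  rot[4] = trtstts$ttst
  rot[5] = rtstts$ttstt
  rot[6] = tstts$ttsttr
  rot[7] = stts$ttsttrt
  rot[8] = tts$ttsttrts
  rot[9] = ts$ttsttrtst
  rot[10] = s$ttsttrtstt
  rot[11] = $ttsttrtstts
Sorted (with $ < everything):
  sorted[0] = $ttsttrtstts
  sorted[1] = rtstts$ttstt
  sorted[2] = s$ttsttrtstt
  sorted[3] = sttrtstts$tt
  sorted[4] = stts$ttsttrt
  sorted[5] = trtstts$ttst
  sorted[6] = ts$ttsttrtst
  sorted[7] = tsttrtstts$t
  sorted[8] = tstts$ttsttr
  sorted[9] = ttrtstts$tts
  sorted[10] = tts$ttsttrts
  sorted[11] = ttsttrtstts$
sorted[2] = s$ttsttrtstt

Answer: s$ttsttrtstt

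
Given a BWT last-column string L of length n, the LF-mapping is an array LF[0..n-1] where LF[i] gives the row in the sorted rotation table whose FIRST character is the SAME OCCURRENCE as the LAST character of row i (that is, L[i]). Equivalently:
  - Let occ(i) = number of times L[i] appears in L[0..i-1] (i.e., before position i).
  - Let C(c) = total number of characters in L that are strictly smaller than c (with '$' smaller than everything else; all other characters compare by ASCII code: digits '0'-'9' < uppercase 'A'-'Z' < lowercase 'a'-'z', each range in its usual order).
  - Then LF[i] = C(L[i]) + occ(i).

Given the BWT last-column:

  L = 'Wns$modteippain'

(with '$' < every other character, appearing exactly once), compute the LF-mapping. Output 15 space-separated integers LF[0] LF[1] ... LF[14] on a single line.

Char counts: '$':1, 'W':1, 'a':1, 'd':1, 'e':1, 'i':2, 'm':1, 'n':2, 'o':1, 'p':2, 's':1, 't':1
C (first-col start): C('$')=0, C('W')=1, C('a')=2, C('d')=3, C('e')=4, C('i')=5, C('m')=7, C('n')=8, C('o')=10, C('p')=11, C('s')=13, C('t')=14
L[0]='W': occ=0, LF[0]=C('W')+0=1+0=1
L[1]='n': occ=0, LF[1]=C('n')+0=8+0=8
L[2]='s': occ=0, LF[2]=C('s')+0=13+0=13
L[3]='$': occ=0, LF[3]=C('$')+0=0+0=0
L[4]='m': occ=0, LF[4]=C('m')+0=7+0=7
L[5]='o': occ=0, LF[5]=C('o')+0=10+0=10
L[6]='d': occ=0, LF[6]=C('d')+0=3+0=3
L[7]='t': occ=0, LF[7]=C('t')+0=14+0=14
L[8]='e': occ=0, LF[8]=C('e')+0=4+0=4
L[9]='i': occ=0, LF[9]=C('i')+0=5+0=5
L[10]='p': occ=0, LF[10]=C('p')+0=11+0=11
L[11]='p': occ=1, LF[11]=C('p')+1=11+1=12
L[12]='a': occ=0, LF[12]=C('a')+0=2+0=2
L[13]='i': occ=1, LF[13]=C('i')+1=5+1=6
L[14]='n': occ=1, LF[14]=C('n')+1=8+1=9

Answer: 1 8 13 0 7 10 3 14 4 5 11 12 2 6 9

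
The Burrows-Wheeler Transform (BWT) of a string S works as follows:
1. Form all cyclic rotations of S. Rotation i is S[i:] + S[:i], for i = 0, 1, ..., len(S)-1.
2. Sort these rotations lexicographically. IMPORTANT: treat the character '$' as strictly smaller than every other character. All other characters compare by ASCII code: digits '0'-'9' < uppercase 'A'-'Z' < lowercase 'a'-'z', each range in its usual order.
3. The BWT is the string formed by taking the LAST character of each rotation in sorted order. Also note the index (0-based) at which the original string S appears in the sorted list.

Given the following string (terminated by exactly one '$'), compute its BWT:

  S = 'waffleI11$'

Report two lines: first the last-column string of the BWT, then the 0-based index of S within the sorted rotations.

All 10 rotations (rotation i = S[i:]+S[:i]):
  rot[0] = waffleI11$
  rot[1] = affleI11$w
  rot[2] = ffleI11$wa
  rot[3] = fleI11$waf
  rot[4] = leI11$waff
  rot[5] = eI11$waffl
  rot[6] = I11$waffle
  rot[7] = 11$waffleI
  rot[8] = 1$waffleI1
  rot[9] = $waffleI11
Sorted (with $ < everything):
  sorted[0] = $waffleI11  (last char: '1')
  sorted[1] = 1$waffleI1  (last char: '1')
  sorted[2] = 11$waffleI  (last char: 'I')
  sorted[3] = I11$waffle  (last char: 'e')
  sorted[4] = affleI11$w  (last char: 'w')
  sorted[5] = eI11$waffl  (last char: 'l')
  sorted[6] = ffleI11$wa  (last char: 'a')
  sorted[7] = fleI11$waf  (last char: 'f')
  sorted[8] = leI11$waff  (last char: 'f')
  sorted[9] = waffleI11$  (last char: '$')
Last column: 11Iewlaff$
Original string S is at sorted index 9

Answer: 11Iewlaff$
9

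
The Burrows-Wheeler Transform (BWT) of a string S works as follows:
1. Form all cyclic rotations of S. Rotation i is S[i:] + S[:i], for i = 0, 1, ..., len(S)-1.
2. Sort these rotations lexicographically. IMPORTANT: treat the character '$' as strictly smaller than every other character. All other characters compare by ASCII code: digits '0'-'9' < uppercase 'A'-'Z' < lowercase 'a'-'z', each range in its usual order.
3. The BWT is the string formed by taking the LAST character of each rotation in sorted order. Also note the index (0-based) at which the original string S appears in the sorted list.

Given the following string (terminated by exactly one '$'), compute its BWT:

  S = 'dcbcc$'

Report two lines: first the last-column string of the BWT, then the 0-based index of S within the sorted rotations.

All 6 rotations (rotation i = S[i:]+S[:i]):
  rot[0] = dcbcc$
  rot[1] = cbcc$d
  rot[2] = bcc$dc
  rot[3] = cc$dcb
  rot[4] = c$dcbc
  rot[5] = $dcbcc
Sorted (with $ < everything):
  sorted[0] = $dcbcc  (last char: 'c')
  sorted[1] = bcc$dc  (last char: 'c')
  sorted[2] = c$dcbc  (last char: 'c')
  sorted[3] = cbcc$d  (last char: 'd')
  sorted[4] = cc$dcb  (last char: 'b')
  sorted[5] = dcbcc$  (last char: '$')
Last column: cccdb$
Original string S is at sorted index 5

Answer: cccdb$
5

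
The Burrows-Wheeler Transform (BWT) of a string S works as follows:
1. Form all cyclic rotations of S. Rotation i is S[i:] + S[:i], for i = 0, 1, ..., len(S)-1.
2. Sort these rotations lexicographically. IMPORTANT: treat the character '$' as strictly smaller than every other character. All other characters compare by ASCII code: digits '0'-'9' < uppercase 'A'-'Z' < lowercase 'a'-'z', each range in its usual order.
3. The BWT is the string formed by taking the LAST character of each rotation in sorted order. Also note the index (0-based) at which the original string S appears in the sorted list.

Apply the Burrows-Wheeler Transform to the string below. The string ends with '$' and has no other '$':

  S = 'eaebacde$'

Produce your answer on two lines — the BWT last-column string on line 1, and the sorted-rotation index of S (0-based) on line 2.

All 9 rotations (rotation i = S[i:]+S[:i]):
  rot[0] = eaebacde$
  rot[1] = aebacde$e
  rot[2] = ebacde$ea
  rot[3] = bacde$eae
  rot[4] = acde$eaeb
  rot[5] = cde$eaeba
  rot[6] = de$eaebac
  rot[7] = e$eaebacd
  rot[8] = $eaebacde
Sorted (with $ < everything):
  sorted[0] = $eaebacde  (last char: 'e')
  sorted[1] = acde$eaeb  (last char: 'b')
  sorted[2] = aebacde$e  (last char: 'e')
  sorted[3] = bacde$eae  (last char: 'e')
  sorted[4] = cde$eaeba  (last char: 'a')
  sorted[5] = de$eaebac  (last char: 'c')
  sorted[6] = e$eaebacd  (last char: 'd')
  sorted[7] = eaebacde$  (last char: '$')
  sorted[8] = ebacde$ea  (last char: 'a')
Last column: ebeeacd$a
Original string S is at sorted index 7

Answer: ebeeacd$a
7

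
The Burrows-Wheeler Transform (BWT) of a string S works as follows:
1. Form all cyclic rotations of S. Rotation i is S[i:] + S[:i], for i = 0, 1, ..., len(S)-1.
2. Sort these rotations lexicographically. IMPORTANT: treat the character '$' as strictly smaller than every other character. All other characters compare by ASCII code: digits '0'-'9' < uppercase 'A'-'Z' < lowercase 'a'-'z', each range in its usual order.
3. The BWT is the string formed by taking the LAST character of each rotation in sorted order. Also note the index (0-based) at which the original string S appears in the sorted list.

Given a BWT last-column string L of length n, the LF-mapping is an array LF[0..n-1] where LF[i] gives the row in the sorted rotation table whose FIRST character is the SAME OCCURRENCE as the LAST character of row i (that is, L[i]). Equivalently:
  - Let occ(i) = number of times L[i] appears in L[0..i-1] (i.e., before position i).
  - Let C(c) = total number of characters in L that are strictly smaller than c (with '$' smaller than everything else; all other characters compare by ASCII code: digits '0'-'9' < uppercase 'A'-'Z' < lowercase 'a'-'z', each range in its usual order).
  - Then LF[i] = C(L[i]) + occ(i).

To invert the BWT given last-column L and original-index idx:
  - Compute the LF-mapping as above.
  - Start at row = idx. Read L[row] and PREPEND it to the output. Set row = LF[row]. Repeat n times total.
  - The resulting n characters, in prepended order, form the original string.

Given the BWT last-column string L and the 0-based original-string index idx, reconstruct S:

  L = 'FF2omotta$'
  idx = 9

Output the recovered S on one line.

Answer: tomatoF2F$

Derivation:
LF mapping: 2 3 1 6 5 7 8 9 4 0
Walk LF starting at row 9, prepending L[row]:
  step 1: row=9, L[9]='$', prepend. Next row=LF[9]=0
  step 2: row=0, L[0]='F', prepend. Next row=LF[0]=2
  step 3: row=2, L[2]='2', prepend. Next row=LF[2]=1
  step 4: row=1, L[1]='F', prepend. Next row=LF[1]=3
  step 5: row=3, L[3]='o', prepend. Next row=LF[3]=6
  step 6: row=6, L[6]='t', prepend. Next row=LF[6]=8
  step 7: row=8, L[8]='a', prepend. Next row=LF[8]=4
  step 8: row=4, L[4]='m', prepend. Next row=LF[4]=5
  step 9: row=5, L[5]='o', prepend. Next row=LF[5]=7
  step 10: row=7, L[7]='t', prepend. Next row=LF[7]=9
Reversed output: tomatoF2F$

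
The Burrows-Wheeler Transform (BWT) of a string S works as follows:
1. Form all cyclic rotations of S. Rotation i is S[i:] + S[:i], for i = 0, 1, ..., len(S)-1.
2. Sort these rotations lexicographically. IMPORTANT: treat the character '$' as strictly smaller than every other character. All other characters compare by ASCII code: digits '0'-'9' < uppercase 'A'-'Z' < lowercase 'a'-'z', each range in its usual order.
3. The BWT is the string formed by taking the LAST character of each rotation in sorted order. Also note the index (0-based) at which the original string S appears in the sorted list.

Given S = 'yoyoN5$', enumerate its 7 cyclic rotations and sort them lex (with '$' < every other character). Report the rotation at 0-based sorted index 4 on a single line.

Answer: oyoN5$y

Derivation:
All 7 rotations (rotation i = S[i:]+S[:i]):
  rot[0] = yoyoN5$
  rot[1] = oyoN5$y
  rot[2] = yoN5$yo
  rot[3] = oN5$yoy
  rot[4] = N5$yoyo
  rot[5] = 5$yoyoN
  rot[6] = $yoyoN5
Sorted (with $ < everything):
  sorted[0] = $yoyoN5
  sorted[1] = 5$yoyoN
  sorted[2] = N5$yoyo
  sorted[3] = oN5$yoy
  sorted[4] = oyoN5$y
  sorted[5] = yoN5$yo
  sorted[6] = yoyoN5$
sorted[4] = oyoN5$y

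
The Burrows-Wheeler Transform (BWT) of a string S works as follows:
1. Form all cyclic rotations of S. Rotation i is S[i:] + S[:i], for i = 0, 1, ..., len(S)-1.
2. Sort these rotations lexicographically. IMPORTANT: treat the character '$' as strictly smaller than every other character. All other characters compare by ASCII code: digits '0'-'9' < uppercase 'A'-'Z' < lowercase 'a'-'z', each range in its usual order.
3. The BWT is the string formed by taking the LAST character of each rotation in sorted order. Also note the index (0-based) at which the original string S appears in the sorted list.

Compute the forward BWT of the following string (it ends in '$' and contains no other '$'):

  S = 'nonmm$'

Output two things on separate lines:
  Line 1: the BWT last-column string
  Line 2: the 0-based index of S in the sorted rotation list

Answer: mmno$n
4

Derivation:
All 6 rotations (rotation i = S[i:]+S[:i]):
  rot[0] = nonmm$
  rot[1] = onmm$n
  rot[2] = nmm$no
  rot[3] = mm$non
  rot[4] = m$nonm
  rot[5] = $nonmm
Sorted (with $ < everything):
  sorted[0] = $nonmm  (last char: 'm')
  sorted[1] = m$nonm  (last char: 'm')
  sorted[2] = mm$non  (last char: 'n')
  sorted[3] = nmm$no  (last char: 'o')
  sorted[4] = nonmm$  (last char: '$')
  sorted[5] = onmm$n  (last char: 'n')
Last column: mmno$n
Original string S is at sorted index 4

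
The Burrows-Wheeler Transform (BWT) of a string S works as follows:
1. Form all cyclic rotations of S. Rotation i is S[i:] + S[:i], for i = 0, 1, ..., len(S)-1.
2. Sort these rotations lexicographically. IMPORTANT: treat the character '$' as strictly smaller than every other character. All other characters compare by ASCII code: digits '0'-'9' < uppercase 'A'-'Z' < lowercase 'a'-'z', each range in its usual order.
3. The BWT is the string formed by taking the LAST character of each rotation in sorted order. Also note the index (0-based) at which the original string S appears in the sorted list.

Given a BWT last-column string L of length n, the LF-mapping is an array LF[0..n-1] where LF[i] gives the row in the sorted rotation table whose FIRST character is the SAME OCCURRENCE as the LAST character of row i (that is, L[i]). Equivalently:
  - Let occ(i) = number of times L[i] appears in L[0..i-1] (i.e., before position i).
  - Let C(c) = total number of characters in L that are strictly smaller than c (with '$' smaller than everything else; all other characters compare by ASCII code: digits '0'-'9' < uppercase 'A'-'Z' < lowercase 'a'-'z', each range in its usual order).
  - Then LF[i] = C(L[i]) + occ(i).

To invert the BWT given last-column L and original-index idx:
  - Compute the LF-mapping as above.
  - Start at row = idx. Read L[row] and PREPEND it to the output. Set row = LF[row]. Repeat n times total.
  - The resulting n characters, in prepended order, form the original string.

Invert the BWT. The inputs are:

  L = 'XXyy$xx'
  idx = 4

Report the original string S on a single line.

Answer: xyxyXX$

Derivation:
LF mapping: 1 2 5 6 0 3 4
Walk LF starting at row 4, prepending L[row]:
  step 1: row=4, L[4]='$', prepend. Next row=LF[4]=0
  step 2: row=0, L[0]='X', prepend. Next row=LF[0]=1
  step 3: row=1, L[1]='X', prepend. Next row=LF[1]=2
  step 4: row=2, L[2]='y', prepend. Next row=LF[2]=5
  step 5: row=5, L[5]='x', prepend. Next row=LF[5]=3
  step 6: row=3, L[3]='y', prepend. Next row=LF[3]=6
  step 7: row=6, L[6]='x', prepend. Next row=LF[6]=4
Reversed output: xyxyXX$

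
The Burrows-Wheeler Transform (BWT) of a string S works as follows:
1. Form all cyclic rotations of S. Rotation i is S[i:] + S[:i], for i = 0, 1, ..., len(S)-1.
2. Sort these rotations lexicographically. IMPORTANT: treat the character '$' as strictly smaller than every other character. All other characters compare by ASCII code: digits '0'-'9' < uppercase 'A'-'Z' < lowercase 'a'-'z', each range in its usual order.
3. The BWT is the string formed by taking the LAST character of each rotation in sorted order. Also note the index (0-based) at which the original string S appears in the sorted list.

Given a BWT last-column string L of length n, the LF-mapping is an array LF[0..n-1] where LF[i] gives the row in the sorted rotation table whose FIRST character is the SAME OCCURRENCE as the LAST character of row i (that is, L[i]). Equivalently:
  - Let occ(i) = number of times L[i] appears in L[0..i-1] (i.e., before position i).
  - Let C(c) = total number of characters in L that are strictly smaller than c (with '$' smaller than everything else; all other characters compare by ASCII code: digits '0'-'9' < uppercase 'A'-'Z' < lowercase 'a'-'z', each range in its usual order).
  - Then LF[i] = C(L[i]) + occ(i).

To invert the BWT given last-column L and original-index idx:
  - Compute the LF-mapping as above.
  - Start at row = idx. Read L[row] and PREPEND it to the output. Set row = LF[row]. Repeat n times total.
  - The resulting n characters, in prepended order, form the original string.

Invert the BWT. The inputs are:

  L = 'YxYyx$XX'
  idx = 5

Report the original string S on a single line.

LF mapping: 3 5 4 7 6 0 1 2
Walk LF starting at row 5, prepending L[row]:
  step 1: row=5, L[5]='$', prepend. Next row=LF[5]=0
  step 2: row=0, L[0]='Y', prepend. Next row=LF[0]=3
  step 3: row=3, L[3]='y', prepend. Next row=LF[3]=7
  step 4: row=7, L[7]='X', prepend. Next row=LF[7]=2
  step 5: row=2, L[2]='Y', prepend. Next row=LF[2]=4
  step 6: row=4, L[4]='x', prepend. Next row=LF[4]=6
  step 7: row=6, L[6]='X', prepend. Next row=LF[6]=1
  step 8: row=1, L[1]='x', prepend. Next row=LF[1]=5
Reversed output: xXxYXyY$

Answer: xXxYXyY$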